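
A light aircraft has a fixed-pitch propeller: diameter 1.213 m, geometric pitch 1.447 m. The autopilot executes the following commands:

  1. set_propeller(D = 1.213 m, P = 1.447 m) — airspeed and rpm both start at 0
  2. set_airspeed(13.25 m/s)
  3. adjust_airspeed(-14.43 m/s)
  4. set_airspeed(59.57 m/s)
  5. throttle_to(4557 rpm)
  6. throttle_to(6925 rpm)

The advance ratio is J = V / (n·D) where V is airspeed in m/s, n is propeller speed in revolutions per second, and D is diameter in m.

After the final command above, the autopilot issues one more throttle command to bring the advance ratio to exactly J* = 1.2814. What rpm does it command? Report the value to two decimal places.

rpm = 2299.50

set_propeller: D = 1.213 m, P = 1.447 m (p = P/D = 1.192910); state ← (V=0, rpm=0)
set_airspeed(13.25): V ← 13.25 m/s
adjust_airspeed(-14.43): V ← 13.25 -14.43 = -1.18 m/s
set_airspeed(59.57): V ← 59.57 m/s
throttle_to(4557): rpm ← 4557
throttle_to(6925): rpm ← 6925
final state: V = 59.57 m/s, rpm = 6925 → n = rpm/60 = 115.416667 rev/s
target J* = 1.2814; solve J* = V/(n·D) for n: n = V/(J*·D) = 59.57/(1.2814 × 1.213) = 38.324993 rev/s
rpm = 60·n = 2299.499556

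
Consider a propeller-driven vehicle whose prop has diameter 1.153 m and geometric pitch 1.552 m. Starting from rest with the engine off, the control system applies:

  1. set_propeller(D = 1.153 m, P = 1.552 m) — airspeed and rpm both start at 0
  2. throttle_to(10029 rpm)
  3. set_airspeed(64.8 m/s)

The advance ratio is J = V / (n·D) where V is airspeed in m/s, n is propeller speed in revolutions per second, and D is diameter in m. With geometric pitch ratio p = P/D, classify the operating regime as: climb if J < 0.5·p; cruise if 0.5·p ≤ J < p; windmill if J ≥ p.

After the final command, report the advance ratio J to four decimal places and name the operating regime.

set_propeller: D = 1.153 m, P = 1.552 m (p = P/D = 1.346054); state ← (V=0, rpm=0)
throttle_to(10029): rpm ← 10029
set_airspeed(64.8): V ← 64.8 m/s
final state: V = 64.8 m/s, rpm = 10029 → n = rpm/60 = 167.150000 rev/s
J = V / (n·D) = 64.8 / (167.150000 × 1.153) = 0.336232
regime bands: climb J<0.6730 | cruise [0.6730, 1.3461) | windmill J≥1.3461
J = 0.3362 → climb

J = 0.3362, regime = climb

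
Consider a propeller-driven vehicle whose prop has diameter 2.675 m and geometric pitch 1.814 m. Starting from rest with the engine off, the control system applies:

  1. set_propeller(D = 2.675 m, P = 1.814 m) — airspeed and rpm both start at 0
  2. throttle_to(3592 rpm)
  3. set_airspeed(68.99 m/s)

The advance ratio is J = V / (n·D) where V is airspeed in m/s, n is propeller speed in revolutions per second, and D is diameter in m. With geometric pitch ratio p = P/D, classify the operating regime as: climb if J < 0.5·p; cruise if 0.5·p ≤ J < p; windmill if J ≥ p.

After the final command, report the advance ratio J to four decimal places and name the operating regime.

set_propeller: D = 2.675 m, P = 1.814 m (p = P/D = 0.678131); state ← (V=0, rpm=0)
throttle_to(3592): rpm ← 3592
set_airspeed(68.99): V ← 68.99 m/s
final state: V = 68.99 m/s, rpm = 3592 → n = rpm/60 = 59.866667 rev/s
J = V / (n·D) = 68.99 / (59.866667 × 2.675) = 0.430802
regime bands: climb J<0.3391 | cruise [0.3391, 0.6781) | windmill J≥0.6781
J = 0.4308 → cruise

J = 0.4308, regime = cruise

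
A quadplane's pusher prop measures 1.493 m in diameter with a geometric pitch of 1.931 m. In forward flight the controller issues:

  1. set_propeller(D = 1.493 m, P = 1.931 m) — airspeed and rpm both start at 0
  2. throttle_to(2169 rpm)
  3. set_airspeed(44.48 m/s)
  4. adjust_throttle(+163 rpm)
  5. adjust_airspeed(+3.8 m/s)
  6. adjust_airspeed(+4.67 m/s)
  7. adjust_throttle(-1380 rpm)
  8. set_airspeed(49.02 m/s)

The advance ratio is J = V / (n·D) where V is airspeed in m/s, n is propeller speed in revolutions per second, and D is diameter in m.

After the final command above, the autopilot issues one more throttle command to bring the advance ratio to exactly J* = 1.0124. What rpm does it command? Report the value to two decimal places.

set_propeller: D = 1.493 m, P = 1.931 m (p = P/D = 1.293369); state ← (V=0, rpm=0)
throttle_to(2169): rpm ← 2169
set_airspeed(44.48): V ← 44.48 m/s
adjust_throttle(+163): rpm ← 2169 +163 = 2332
adjust_airspeed(+3.8): V ← 44.48 +3.8 = 48.28 m/s
adjust_airspeed(+4.67): V ← 48.28 +4.67 = 52.95 m/s
adjust_throttle(-1380): rpm ← 2332 -1380 = 952
set_airspeed(49.02): V ← 49.02 m/s
final state: V = 49.02 m/s, rpm = 952 → n = rpm/60 = 15.866667 rev/s
target J* = 1.0124; solve J* = V/(n·D) for n: n = V/(J*·D) = 49.02/(1.0124 × 1.493) = 32.431076 rev/s
rpm = 60·n = 1945.864581

rpm = 1945.86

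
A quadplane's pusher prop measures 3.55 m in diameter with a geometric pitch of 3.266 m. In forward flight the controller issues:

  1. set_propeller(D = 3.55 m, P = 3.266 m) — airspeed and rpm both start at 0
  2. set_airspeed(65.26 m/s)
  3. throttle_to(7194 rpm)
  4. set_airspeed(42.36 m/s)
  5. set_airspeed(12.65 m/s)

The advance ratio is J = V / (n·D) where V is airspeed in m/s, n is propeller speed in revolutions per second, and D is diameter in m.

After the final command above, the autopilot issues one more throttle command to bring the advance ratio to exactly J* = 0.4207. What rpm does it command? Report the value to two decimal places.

set_propeller: D = 3.55 m, P = 3.266 m (p = P/D = 0.920000); state ← (V=0, rpm=0)
set_airspeed(65.26): V ← 65.26 m/s
throttle_to(7194): rpm ← 7194
set_airspeed(42.36): V ← 42.36 m/s
set_airspeed(12.65): V ← 12.65 m/s
final state: V = 12.65 m/s, rpm = 7194 → n = rpm/60 = 119.900000 rev/s
target J* = 0.4207; solve J* = V/(n·D) for n: n = V/(J*·D) = 12.65/(0.4207 × 3.55) = 8.470122 rev/s
rpm = 60·n = 508.207314

rpm = 508.21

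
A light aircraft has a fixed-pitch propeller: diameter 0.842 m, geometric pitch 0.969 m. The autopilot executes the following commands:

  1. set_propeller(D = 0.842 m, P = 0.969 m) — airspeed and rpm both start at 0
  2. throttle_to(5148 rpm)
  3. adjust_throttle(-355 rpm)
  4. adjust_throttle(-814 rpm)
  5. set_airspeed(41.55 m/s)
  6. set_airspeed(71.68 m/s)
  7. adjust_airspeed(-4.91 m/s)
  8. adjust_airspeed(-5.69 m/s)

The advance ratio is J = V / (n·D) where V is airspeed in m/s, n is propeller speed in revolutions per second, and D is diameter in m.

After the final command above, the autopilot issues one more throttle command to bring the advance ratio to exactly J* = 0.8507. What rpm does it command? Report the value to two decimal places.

set_propeller: D = 0.842 m, P = 0.969 m (p = P/D = 1.150831); state ← (V=0, rpm=0)
throttle_to(5148): rpm ← 5148
adjust_throttle(-355): rpm ← 5148 -355 = 4793
adjust_throttle(-814): rpm ← 4793 -814 = 3979
set_airspeed(41.55): V ← 41.55 m/s
set_airspeed(71.68): V ← 71.68 m/s
adjust_airspeed(-4.91): V ← 71.68 -4.91 = 66.77 m/s
adjust_airspeed(-5.69): V ← 66.77 -5.69 = 61.08 m/s
final state: V = 61.08 m/s, rpm = 3979 → n = rpm/60 = 66.316667 rev/s
target J* = 0.8507; solve J* = V/(n·D) for n: n = V/(J*·D) = 61.08/(0.8507 × 0.842) = 85.272796 rev/s
rpm = 60·n = 5116.367770

rpm = 5116.37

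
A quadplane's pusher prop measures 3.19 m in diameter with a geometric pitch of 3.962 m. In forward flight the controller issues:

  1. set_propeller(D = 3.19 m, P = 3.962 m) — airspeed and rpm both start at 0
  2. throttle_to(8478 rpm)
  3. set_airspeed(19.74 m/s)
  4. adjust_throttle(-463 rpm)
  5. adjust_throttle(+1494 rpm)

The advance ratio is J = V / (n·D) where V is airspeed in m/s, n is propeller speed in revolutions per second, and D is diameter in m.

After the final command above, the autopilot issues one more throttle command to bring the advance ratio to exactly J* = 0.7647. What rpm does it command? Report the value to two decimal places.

set_propeller: D = 3.19 m, P = 3.962 m (p = P/D = 1.242006); state ← (V=0, rpm=0)
throttle_to(8478): rpm ← 8478
set_airspeed(19.74): V ← 19.74 m/s
adjust_throttle(-463): rpm ← 8478 -463 = 8015
adjust_throttle(+1494): rpm ← 8015 +1494 = 9509
final state: V = 19.74 m/s, rpm = 9509 → n = rpm/60 = 158.483333 rev/s
target J* = 0.7647; solve J* = V/(n·D) for n: n = V/(J*·D) = 19.74/(0.7647 × 3.19) = 8.092177 rev/s
rpm = 60·n = 485.530622

rpm = 485.53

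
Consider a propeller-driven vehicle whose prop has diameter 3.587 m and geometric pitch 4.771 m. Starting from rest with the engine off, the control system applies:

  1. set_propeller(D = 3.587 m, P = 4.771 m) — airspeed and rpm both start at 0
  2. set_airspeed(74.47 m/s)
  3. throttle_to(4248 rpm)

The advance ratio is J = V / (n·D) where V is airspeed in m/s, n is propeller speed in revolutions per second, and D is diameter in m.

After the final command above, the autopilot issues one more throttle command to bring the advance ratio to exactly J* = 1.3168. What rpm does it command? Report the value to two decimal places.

set_propeller: D = 3.587 m, P = 4.771 m (p = P/D = 1.330081); state ← (V=0, rpm=0)
set_airspeed(74.47): V ← 74.47 m/s
throttle_to(4248): rpm ← 4248
final state: V = 74.47 m/s, rpm = 4248 → n = rpm/60 = 70.800000 rev/s
target J* = 1.3168; solve J* = V/(n·D) for n: n = V/(J*·D) = 74.47/(1.3168 × 3.587) = 15.766314 rev/s
rpm = 60·n = 945.978813

rpm = 945.98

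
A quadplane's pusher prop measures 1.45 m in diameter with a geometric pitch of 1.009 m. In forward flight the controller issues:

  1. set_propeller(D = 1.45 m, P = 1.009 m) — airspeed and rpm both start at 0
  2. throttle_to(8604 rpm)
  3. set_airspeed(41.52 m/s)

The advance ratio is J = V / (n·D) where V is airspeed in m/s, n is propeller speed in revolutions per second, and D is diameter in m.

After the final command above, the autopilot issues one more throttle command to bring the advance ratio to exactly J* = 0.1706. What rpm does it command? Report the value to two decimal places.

rpm = 10070.74

set_propeller: D = 1.45 m, P = 1.009 m (p = P/D = 0.695862); state ← (V=0, rpm=0)
throttle_to(8604): rpm ← 8604
set_airspeed(41.52): V ← 41.52 m/s
final state: V = 41.52 m/s, rpm = 8604 → n = rpm/60 = 143.400000 rev/s
target J* = 0.1706; solve J* = V/(n·D) for n: n = V/(J*·D) = 41.52/(0.1706 × 1.45) = 167.845737 rev/s
rpm = 60·n = 10070.744229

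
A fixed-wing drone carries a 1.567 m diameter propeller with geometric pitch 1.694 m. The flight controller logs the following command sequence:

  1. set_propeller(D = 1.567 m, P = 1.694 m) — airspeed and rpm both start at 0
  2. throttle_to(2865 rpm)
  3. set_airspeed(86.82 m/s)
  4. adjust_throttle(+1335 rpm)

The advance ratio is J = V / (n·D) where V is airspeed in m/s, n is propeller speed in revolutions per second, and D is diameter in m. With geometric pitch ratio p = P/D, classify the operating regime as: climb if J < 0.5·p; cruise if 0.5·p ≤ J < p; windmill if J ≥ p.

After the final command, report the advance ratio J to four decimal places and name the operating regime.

J = 0.7915, regime = cruise

set_propeller: D = 1.567 m, P = 1.694 m (p = P/D = 1.081047); state ← (V=0, rpm=0)
throttle_to(2865): rpm ← 2865
set_airspeed(86.82): V ← 86.82 m/s
adjust_throttle(+1335): rpm ← 2865 +1335 = 4200
final state: V = 86.82 m/s, rpm = 4200 → n = rpm/60 = 70.000000 rev/s
J = V / (n·D) = 86.82 / (70.000000 × 1.567) = 0.791503
regime bands: climb J<0.5405 | cruise [0.5405, 1.0810) | windmill J≥1.0810
J = 0.7915 → cruise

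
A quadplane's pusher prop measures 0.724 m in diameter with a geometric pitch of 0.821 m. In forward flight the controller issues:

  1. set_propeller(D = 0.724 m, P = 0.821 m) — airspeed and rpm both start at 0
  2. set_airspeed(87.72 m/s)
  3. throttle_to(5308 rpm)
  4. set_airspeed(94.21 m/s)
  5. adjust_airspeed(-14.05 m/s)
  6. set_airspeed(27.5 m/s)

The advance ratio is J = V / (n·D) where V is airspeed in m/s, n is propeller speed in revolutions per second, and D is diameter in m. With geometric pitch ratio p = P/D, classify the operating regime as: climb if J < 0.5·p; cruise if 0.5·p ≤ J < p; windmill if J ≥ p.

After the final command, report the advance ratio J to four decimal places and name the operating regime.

J = 0.4294, regime = climb

set_propeller: D = 0.724 m, P = 0.821 m (p = P/D = 1.133978); state ← (V=0, rpm=0)
set_airspeed(87.72): V ← 87.72 m/s
throttle_to(5308): rpm ← 5308
set_airspeed(94.21): V ← 94.21 m/s
adjust_airspeed(-14.05): V ← 94.21 -14.05 = 80.16 m/s
set_airspeed(27.5): V ← 27.5 m/s
final state: V = 27.5 m/s, rpm = 5308 → n = rpm/60 = 88.466667 rev/s
J = V / (n·D) = 27.5 / (88.466667 × 0.724) = 0.429353
regime bands: climb J<0.5670 | cruise [0.5670, 1.1340) | windmill J≥1.1340
J = 0.4294 → climb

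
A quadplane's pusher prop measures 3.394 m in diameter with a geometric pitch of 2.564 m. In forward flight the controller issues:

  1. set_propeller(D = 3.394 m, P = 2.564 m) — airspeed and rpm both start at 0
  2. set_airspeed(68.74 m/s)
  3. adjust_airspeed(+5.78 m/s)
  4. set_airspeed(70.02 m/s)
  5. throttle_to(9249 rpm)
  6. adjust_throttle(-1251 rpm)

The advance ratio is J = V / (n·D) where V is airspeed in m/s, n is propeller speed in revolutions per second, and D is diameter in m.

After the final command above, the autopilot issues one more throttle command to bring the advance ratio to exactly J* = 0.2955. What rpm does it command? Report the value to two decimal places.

rpm = 4188.94

set_propeller: D = 3.394 m, P = 2.564 m (p = P/D = 0.755451); state ← (V=0, rpm=0)
set_airspeed(68.74): V ← 68.74 m/s
adjust_airspeed(+5.78): V ← 68.74 +5.78 = 74.52 m/s
set_airspeed(70.02): V ← 70.02 m/s
throttle_to(9249): rpm ← 9249
adjust_throttle(-1251): rpm ← 9249 -1251 = 7998
final state: V = 70.02 m/s, rpm = 7998 → n = rpm/60 = 133.300000 rev/s
target J* = 0.2955; solve J* = V/(n·D) for n: n = V/(J*·D) = 70.02/(0.2955 × 3.394) = 69.815650 rev/s
rpm = 60·n = 4188.938976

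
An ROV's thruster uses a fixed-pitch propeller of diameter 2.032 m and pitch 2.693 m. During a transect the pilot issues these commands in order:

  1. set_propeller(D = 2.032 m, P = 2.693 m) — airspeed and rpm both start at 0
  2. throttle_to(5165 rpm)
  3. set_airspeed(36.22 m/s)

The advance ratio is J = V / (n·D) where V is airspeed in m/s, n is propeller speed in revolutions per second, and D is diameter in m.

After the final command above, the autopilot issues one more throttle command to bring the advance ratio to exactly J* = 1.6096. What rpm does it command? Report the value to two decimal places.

rpm = 664.44

set_propeller: D = 2.032 m, P = 2.693 m (p = P/D = 1.325295); state ← (V=0, rpm=0)
throttle_to(5165): rpm ← 5165
set_airspeed(36.22): V ← 36.22 m/s
final state: V = 36.22 m/s, rpm = 5165 → n = rpm/60 = 86.083333 rev/s
target J* = 1.6096; solve J* = V/(n·D) for n: n = V/(J*·D) = 36.22/(1.6096 × 2.032) = 11.074058 rev/s
rpm = 60·n = 664.443457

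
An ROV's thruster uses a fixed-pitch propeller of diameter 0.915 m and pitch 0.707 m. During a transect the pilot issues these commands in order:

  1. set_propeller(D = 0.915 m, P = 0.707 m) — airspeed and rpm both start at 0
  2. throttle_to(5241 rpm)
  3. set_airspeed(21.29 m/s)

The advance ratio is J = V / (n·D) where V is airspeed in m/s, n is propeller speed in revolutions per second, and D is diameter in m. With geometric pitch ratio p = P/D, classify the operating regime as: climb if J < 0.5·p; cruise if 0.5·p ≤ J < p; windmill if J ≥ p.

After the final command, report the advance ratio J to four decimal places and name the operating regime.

J = 0.2664, regime = climb

set_propeller: D = 0.915 m, P = 0.707 m (p = P/D = 0.772678); state ← (V=0, rpm=0)
throttle_to(5241): rpm ← 5241
set_airspeed(21.29): V ← 21.29 m/s
final state: V = 21.29 m/s, rpm = 5241 → n = rpm/60 = 87.350000 rev/s
J = V / (n·D) = 21.29 / (87.350000 × 0.915) = 0.266374
regime bands: climb J<0.3863 | cruise [0.3863, 0.7727) | windmill J≥0.7727
J = 0.2664 → climb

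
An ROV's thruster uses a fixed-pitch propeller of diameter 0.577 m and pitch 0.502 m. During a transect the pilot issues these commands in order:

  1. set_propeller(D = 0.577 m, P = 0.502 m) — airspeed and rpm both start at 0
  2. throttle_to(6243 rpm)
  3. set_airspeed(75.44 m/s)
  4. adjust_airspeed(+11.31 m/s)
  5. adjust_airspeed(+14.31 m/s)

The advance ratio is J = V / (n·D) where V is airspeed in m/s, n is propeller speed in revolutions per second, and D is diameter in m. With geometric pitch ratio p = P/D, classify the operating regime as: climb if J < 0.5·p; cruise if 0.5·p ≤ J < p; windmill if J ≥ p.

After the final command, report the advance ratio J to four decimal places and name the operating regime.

set_propeller: D = 0.577 m, P = 0.502 m (p = P/D = 0.870017); state ← (V=0, rpm=0)
throttle_to(6243): rpm ← 6243
set_airspeed(75.44): V ← 75.44 m/s
adjust_airspeed(+11.31): V ← 75.44 +11.31 = 86.75 m/s
adjust_airspeed(+14.31): V ← 86.75 +14.31 = 101.06 m/s
final state: V = 101.06 m/s, rpm = 6243 → n = rpm/60 = 104.050000 rev/s
J = V / (n·D) = 101.06 / (104.050000 × 0.577) = 1.683300
regime bands: climb J<0.4350 | cruise [0.4350, 0.8700) | windmill J≥0.8700
J = 1.6833 → windmill

J = 1.6833, regime = windmill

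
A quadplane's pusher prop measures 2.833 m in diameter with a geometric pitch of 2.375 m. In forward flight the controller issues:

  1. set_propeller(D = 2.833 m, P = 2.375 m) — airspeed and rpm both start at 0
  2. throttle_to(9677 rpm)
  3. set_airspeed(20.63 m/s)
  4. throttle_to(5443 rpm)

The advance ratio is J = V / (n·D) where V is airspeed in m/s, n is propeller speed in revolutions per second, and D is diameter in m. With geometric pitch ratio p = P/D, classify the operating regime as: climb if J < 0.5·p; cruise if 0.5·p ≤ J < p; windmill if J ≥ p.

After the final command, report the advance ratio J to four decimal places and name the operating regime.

J = 0.0803, regime = climb

set_propeller: D = 2.833 m, P = 2.375 m (p = P/D = 0.838334); state ← (V=0, rpm=0)
throttle_to(9677): rpm ← 9677
set_airspeed(20.63): V ← 20.63 m/s
throttle_to(5443): rpm ← 5443
final state: V = 20.63 m/s, rpm = 5443 → n = rpm/60 = 90.716667 rev/s
J = V / (n·D) = 20.63 / (90.716667 × 2.833) = 0.080272
regime bands: climb J<0.4192 | cruise [0.4192, 0.8383) | windmill J≥0.8383
J = 0.0803 → climb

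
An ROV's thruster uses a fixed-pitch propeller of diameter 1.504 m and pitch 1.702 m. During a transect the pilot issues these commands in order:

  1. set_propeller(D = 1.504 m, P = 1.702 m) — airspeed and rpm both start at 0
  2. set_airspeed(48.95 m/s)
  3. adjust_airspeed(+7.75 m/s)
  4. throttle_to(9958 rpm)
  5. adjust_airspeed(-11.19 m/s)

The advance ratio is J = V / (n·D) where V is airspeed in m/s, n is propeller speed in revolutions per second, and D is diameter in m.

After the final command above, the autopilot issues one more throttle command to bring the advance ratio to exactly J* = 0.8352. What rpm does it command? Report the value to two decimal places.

set_propeller: D = 1.504 m, P = 1.702 m (p = P/D = 1.131649); state ← (V=0, rpm=0)
set_airspeed(48.95): V ← 48.95 m/s
adjust_airspeed(+7.75): V ← 48.95 +7.75 = 56.7 m/s
throttle_to(9958): rpm ← 9958
adjust_airspeed(-11.19): V ← 56.7 -11.19 = 45.51 m/s
final state: V = 45.51 m/s, rpm = 9958 → n = rpm/60 = 165.966667 rev/s
target J* = 0.8352; solve J* = V/(n·D) for n: n = V/(J*·D) = 45.51/(0.8352 × 1.504) = 36.230015 rev/s
rpm = 60·n = 2173.800899

rpm = 2173.80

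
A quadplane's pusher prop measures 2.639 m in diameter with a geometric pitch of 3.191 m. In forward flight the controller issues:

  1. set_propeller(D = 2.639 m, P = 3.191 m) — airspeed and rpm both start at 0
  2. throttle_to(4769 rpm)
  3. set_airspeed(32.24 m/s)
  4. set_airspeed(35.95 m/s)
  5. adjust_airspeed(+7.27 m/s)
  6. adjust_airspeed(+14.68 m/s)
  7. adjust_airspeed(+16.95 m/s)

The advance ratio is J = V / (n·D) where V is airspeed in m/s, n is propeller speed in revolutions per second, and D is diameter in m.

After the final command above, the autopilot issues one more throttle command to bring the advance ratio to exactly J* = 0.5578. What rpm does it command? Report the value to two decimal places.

rpm = 3050.88

set_propeller: D = 2.639 m, P = 3.191 m (p = P/D = 1.209170); state ← (V=0, rpm=0)
throttle_to(4769): rpm ← 4769
set_airspeed(32.24): V ← 32.24 m/s
set_airspeed(35.95): V ← 35.95 m/s
adjust_airspeed(+7.27): V ← 35.95 +7.27 = 43.22 m/s
adjust_airspeed(+14.68): V ← 43.22 +14.68 = 57.9 m/s
adjust_airspeed(+16.95): V ← 57.9 +16.95 = 74.85 m/s
final state: V = 74.85 m/s, rpm = 4769 → n = rpm/60 = 79.483333 rev/s
target J* = 0.5578; solve J* = V/(n·D) for n: n = V/(J*·D) = 74.85/(0.5578 × 2.639) = 50.848003 rev/s
rpm = 60·n = 3050.880204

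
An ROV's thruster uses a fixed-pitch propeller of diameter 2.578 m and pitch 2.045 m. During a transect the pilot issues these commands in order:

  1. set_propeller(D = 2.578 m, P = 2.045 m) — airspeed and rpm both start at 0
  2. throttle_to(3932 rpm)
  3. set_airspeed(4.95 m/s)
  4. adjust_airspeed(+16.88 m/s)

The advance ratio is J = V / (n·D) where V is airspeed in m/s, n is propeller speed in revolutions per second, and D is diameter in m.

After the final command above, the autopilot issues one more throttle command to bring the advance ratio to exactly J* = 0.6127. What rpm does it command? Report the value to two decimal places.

rpm = 829.23

set_propeller: D = 2.578 m, P = 2.045 m (p = P/D = 0.793251); state ← (V=0, rpm=0)
throttle_to(3932): rpm ← 3932
set_airspeed(4.95): V ← 4.95 m/s
adjust_airspeed(+16.88): V ← 4.95 +16.88 = 21.83 m/s
final state: V = 21.83 m/s, rpm = 3932 → n = rpm/60 = 65.533333 rev/s
target J* = 0.6127; solve J* = V/(n·D) for n: n = V/(J*·D) = 21.83/(0.6127 × 2.578) = 13.820474 rev/s
rpm = 60·n = 829.228448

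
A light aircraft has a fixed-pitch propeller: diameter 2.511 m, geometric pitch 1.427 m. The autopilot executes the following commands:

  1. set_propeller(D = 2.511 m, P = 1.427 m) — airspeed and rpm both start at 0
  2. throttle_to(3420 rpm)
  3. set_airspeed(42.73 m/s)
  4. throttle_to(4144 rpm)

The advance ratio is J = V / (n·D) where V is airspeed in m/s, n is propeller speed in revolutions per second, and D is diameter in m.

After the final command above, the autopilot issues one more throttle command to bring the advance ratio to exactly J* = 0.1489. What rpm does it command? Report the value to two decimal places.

rpm = 6857.14

set_propeller: D = 2.511 m, P = 1.427 m (p = P/D = 0.568299); state ← (V=0, rpm=0)
throttle_to(3420): rpm ← 3420
set_airspeed(42.73): V ← 42.73 m/s
throttle_to(4144): rpm ← 4144
final state: V = 42.73 m/s, rpm = 4144 → n = rpm/60 = 69.066667 rev/s
target J* = 0.1489; solve J* = V/(n·D) for n: n = V/(J*·D) = 42.73/(0.1489 × 2.511) = 114.285592 rev/s
rpm = 60·n = 6857.135521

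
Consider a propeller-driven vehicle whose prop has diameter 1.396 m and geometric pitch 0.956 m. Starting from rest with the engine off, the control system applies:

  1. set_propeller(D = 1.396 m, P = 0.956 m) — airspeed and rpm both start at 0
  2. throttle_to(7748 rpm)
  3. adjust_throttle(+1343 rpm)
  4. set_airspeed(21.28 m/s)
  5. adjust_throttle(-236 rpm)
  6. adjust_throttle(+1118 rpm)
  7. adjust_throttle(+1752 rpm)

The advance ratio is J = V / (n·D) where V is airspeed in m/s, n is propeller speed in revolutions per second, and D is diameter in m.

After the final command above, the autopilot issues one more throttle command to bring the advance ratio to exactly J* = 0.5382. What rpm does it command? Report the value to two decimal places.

set_propeller: D = 1.396 m, P = 0.956 m (p = P/D = 0.684814); state ← (V=0, rpm=0)
throttle_to(7748): rpm ← 7748
adjust_throttle(+1343): rpm ← 7748 +1343 = 9091
set_airspeed(21.28): V ← 21.28 m/s
adjust_throttle(-236): rpm ← 9091 -236 = 8855
adjust_throttle(+1118): rpm ← 8855 +1118 = 9973
adjust_throttle(+1752): rpm ← 9973 +1752 = 11725
final state: V = 21.28 m/s, rpm = 11725 → n = rpm/60 = 195.416667 rev/s
target J* = 0.5382; solve J* = V/(n·D) for n: n = V/(J*·D) = 21.28/(0.5382 × 1.396) = 28.323213 rev/s
rpm = 60·n = 1699.392755

rpm = 1699.39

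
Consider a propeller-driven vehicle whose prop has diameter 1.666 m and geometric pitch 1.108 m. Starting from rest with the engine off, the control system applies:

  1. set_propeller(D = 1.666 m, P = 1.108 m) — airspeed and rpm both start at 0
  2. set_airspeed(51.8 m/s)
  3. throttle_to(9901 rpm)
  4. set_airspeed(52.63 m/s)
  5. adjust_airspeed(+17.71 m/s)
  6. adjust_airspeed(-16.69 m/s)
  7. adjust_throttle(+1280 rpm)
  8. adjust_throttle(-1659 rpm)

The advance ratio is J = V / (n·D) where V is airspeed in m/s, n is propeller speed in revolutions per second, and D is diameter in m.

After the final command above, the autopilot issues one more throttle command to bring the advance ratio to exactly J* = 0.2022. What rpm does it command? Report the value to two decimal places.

rpm = 9555.75

set_propeller: D = 1.666 m, P = 1.108 m (p = P/D = 0.665066); state ← (V=0, rpm=0)
set_airspeed(51.8): V ← 51.8 m/s
throttle_to(9901): rpm ← 9901
set_airspeed(52.63): V ← 52.63 m/s
adjust_airspeed(+17.71): V ← 52.63 +17.71 = 70.34 m/s
adjust_airspeed(-16.69): V ← 70.34 -16.69 = 53.65 m/s
adjust_throttle(+1280): rpm ← 9901 +1280 = 11181
adjust_throttle(-1659): rpm ← 11181 -1659 = 9522
final state: V = 53.65 m/s, rpm = 9522 → n = rpm/60 = 158.700000 rev/s
target J* = 0.2022; solve J* = V/(n·D) for n: n = V/(J*·D) = 53.65/(0.2022 × 1.666) = 159.262518 rev/s
rpm = 60·n = 9555.751084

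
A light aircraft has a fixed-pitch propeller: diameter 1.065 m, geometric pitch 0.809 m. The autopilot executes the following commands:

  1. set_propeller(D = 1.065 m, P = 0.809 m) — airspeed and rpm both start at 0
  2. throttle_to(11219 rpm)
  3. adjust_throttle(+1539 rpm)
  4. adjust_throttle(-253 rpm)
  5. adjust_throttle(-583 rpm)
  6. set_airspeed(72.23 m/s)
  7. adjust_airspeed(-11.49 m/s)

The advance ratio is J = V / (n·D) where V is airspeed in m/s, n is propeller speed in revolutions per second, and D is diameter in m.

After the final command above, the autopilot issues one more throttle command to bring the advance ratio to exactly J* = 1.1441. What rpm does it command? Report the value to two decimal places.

set_propeller: D = 1.065 m, P = 0.809 m (p = P/D = 0.759624); state ← (V=0, rpm=0)
throttle_to(11219): rpm ← 11219
adjust_throttle(+1539): rpm ← 11219 +1539 = 12758
adjust_throttle(-253): rpm ← 12758 -253 = 12505
adjust_throttle(-583): rpm ← 12505 -583 = 11922
set_airspeed(72.23): V ← 72.23 m/s
adjust_airspeed(-11.49): V ← 72.23 -11.49 = 60.74 m/s
final state: V = 60.74 m/s, rpm = 11922 → n = rpm/60 = 198.700000 rev/s
target J* = 1.1441; solve J* = V/(n·D) for n: n = V/(J*·D) = 60.74/(1.1441 × 1.065) = 49.849544 rev/s
rpm = 60·n = 2990.972669

rpm = 2990.97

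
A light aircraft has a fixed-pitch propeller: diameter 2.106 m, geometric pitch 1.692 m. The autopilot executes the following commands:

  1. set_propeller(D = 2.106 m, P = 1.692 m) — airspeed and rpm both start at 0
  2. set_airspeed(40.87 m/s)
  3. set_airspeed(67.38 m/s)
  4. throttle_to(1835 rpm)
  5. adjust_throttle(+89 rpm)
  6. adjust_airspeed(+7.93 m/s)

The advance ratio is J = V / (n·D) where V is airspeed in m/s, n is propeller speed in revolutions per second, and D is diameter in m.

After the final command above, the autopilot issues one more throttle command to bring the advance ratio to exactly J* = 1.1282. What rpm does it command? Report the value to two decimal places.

set_propeller: D = 2.106 m, P = 1.692 m (p = P/D = 0.803419); state ← (V=0, rpm=0)
set_airspeed(40.87): V ← 40.87 m/s
set_airspeed(67.38): V ← 67.38 m/s
throttle_to(1835): rpm ← 1835
adjust_throttle(+89): rpm ← 1835 +89 = 1924
adjust_airspeed(+7.93): V ← 67.38 +7.93 = 75.31 m/s
final state: V = 75.31 m/s, rpm = 1924 → n = rpm/60 = 32.066667 rev/s
target J* = 1.1282; solve J* = V/(n·D) for n: n = V/(J*·D) = 75.31/(1.1282 × 2.106) = 31.696272 rev/s
rpm = 60·n = 1901.776321

rpm = 1901.78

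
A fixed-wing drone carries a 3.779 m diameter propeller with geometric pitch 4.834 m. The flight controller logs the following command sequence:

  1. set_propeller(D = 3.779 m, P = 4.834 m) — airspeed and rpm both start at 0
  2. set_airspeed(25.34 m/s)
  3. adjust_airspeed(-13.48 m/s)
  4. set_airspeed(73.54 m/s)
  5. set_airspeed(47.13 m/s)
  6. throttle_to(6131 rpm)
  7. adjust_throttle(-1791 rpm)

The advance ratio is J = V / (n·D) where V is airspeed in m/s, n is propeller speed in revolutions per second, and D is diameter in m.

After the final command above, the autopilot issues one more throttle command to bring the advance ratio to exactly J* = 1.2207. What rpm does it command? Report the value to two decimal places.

set_propeller: D = 3.779 m, P = 4.834 m (p = P/D = 1.279174); state ← (V=0, rpm=0)
set_airspeed(25.34): V ← 25.34 m/s
adjust_airspeed(-13.48): V ← 25.34 -13.48 = 11.86 m/s
set_airspeed(73.54): V ← 73.54 m/s
set_airspeed(47.13): V ← 47.13 m/s
throttle_to(6131): rpm ← 6131
adjust_throttle(-1791): rpm ← 6131 -1791 = 4340
final state: V = 47.13 m/s, rpm = 4340 → n = rpm/60 = 72.333333 rev/s
target J* = 1.2207; solve J* = V/(n·D) for n: n = V/(J*·D) = 47.13/(1.2207 × 3.779) = 10.216723 rev/s
rpm = 60·n = 613.003358

rpm = 613.00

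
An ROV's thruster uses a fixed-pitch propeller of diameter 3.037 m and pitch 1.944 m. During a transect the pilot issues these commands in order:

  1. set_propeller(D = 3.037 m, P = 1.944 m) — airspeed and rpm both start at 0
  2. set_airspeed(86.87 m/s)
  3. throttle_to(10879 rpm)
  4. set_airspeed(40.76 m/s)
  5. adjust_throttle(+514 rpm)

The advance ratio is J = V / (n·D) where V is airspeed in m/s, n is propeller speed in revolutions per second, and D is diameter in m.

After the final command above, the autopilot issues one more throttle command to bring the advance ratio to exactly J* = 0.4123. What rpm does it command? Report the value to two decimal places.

set_propeller: D = 3.037 m, P = 1.944 m (p = P/D = 0.640105); state ← (V=0, rpm=0)
set_airspeed(86.87): V ← 86.87 m/s
throttle_to(10879): rpm ← 10879
set_airspeed(40.76): V ← 40.76 m/s
adjust_throttle(+514): rpm ← 10879 +514 = 11393
final state: V = 40.76 m/s, rpm = 11393 → n = rpm/60 = 189.883333 rev/s
target J* = 0.4123; solve J* = V/(n·D) for n: n = V/(J*·D) = 40.76/(0.4123 × 3.037) = 32.551878 rev/s
rpm = 60·n = 1953.112677

rpm = 1953.11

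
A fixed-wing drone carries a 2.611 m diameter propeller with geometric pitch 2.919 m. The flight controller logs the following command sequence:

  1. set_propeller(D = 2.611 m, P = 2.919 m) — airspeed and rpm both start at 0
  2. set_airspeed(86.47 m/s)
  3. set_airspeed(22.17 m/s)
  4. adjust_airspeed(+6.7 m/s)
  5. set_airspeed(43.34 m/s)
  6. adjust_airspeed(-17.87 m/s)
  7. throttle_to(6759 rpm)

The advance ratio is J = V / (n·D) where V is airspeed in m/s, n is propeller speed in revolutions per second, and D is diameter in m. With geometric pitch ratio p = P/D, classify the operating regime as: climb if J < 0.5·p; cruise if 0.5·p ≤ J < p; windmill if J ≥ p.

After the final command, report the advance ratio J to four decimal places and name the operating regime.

set_propeller: D = 2.611 m, P = 2.919 m (p = P/D = 1.117962); state ← (V=0, rpm=0)
set_airspeed(86.47): V ← 86.47 m/s
set_airspeed(22.17): V ← 22.17 m/s
adjust_airspeed(+6.7): V ← 22.17 +6.7 = 28.87 m/s
set_airspeed(43.34): V ← 43.34 m/s
adjust_airspeed(-17.87): V ← 43.34 -17.87 = 25.47 m/s
throttle_to(6759): rpm ← 6759
final state: V = 25.47 m/s, rpm = 6759 → n = rpm/60 = 112.650000 rev/s
J = V / (n·D) = 25.47 / (112.650000 × 2.611) = 0.086595
regime bands: climb J<0.5590 | cruise [0.5590, 1.1180) | windmill J≥1.1180
J = 0.0866 → climb

J = 0.0866, regime = climb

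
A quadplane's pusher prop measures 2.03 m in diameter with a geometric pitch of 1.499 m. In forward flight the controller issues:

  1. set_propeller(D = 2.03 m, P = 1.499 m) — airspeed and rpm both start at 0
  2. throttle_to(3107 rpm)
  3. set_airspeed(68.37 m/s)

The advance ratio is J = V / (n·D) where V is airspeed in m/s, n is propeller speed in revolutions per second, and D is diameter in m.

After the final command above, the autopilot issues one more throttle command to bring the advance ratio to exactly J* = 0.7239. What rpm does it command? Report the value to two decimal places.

rpm = 2791.53

set_propeller: D = 2.03 m, P = 1.499 m (p = P/D = 0.738424); state ← (V=0, rpm=0)
throttle_to(3107): rpm ← 3107
set_airspeed(68.37): V ← 68.37 m/s
final state: V = 68.37 m/s, rpm = 3107 → n = rpm/60 = 51.783333 rev/s
target J* = 0.7239; solve J* = V/(n·D) for n: n = V/(J*·D) = 68.37/(0.7239 × 2.03) = 46.525491 rev/s
rpm = 60·n = 2791.529462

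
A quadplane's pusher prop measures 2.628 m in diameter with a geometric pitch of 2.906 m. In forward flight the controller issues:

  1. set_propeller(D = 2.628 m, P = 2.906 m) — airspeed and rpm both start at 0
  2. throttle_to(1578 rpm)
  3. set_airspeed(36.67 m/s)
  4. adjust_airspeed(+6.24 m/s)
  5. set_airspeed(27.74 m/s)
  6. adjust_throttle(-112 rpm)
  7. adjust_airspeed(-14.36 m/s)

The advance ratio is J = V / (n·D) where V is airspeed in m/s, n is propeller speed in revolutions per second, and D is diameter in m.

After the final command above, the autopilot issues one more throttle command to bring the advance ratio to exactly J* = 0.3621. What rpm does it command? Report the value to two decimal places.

set_propeller: D = 2.628 m, P = 2.906 m (p = P/D = 1.105784); state ← (V=0, rpm=0)
throttle_to(1578): rpm ← 1578
set_airspeed(36.67): V ← 36.67 m/s
adjust_airspeed(+6.24): V ← 36.67 +6.24 = 42.91 m/s
set_airspeed(27.74): V ← 27.74 m/s
adjust_throttle(-112): rpm ← 1578 -112 = 1466
adjust_airspeed(-14.36): V ← 27.74 -14.36 = 13.38 m/s
final state: V = 13.38 m/s, rpm = 1466 → n = rpm/60 = 24.433333 rev/s
target J* = 0.3621; solve J* = V/(n·D) for n: n = V/(J*·D) = 13.38/(0.3621 × 2.628) = 14.060547 rev/s
rpm = 60·n = 843.632842

rpm = 843.63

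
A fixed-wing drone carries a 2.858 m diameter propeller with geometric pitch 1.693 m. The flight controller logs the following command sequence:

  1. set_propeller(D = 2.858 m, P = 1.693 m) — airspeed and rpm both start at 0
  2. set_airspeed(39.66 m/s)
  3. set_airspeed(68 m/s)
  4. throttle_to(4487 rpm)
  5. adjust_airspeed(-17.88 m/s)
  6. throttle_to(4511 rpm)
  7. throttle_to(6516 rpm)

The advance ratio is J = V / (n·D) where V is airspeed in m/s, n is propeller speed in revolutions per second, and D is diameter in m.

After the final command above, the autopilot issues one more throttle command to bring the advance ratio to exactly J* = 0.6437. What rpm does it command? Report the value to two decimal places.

rpm = 1634.62

set_propeller: D = 2.858 m, P = 1.693 m (p = P/D = 0.592372); state ← (V=0, rpm=0)
set_airspeed(39.66): V ← 39.66 m/s
set_airspeed(68): V ← 68 m/s
throttle_to(4487): rpm ← 4487
adjust_airspeed(-17.88): V ← 68 -17.88 = 50.12 m/s
throttle_to(4511): rpm ← 4511
throttle_to(6516): rpm ← 6516
final state: V = 50.12 m/s, rpm = 6516 → n = rpm/60 = 108.600000 rev/s
target J* = 0.6437; solve J* = V/(n·D) for n: n = V/(J*·D) = 50.12/(0.6437 × 2.858) = 27.243652 rev/s
rpm = 60·n = 1634.619137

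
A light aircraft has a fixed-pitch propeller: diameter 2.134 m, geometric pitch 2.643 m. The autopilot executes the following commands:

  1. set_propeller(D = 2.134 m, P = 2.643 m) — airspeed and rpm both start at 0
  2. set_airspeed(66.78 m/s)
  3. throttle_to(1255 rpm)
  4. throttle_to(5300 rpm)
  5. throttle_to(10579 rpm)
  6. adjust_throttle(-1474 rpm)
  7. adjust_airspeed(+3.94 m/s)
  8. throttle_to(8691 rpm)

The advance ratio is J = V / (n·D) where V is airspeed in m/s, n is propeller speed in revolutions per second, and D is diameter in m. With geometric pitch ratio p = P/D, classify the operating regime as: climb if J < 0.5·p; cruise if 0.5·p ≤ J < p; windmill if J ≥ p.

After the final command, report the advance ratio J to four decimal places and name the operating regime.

J = 0.2288, regime = climb

set_propeller: D = 2.134 m, P = 2.643 m (p = P/D = 1.238519); state ← (V=0, rpm=0)
set_airspeed(66.78): V ← 66.78 m/s
throttle_to(1255): rpm ← 1255
throttle_to(5300): rpm ← 5300
throttle_to(10579): rpm ← 10579
adjust_throttle(-1474): rpm ← 10579 -1474 = 9105
adjust_airspeed(+3.94): V ← 66.78 +3.94 = 70.72 m/s
throttle_to(8691): rpm ← 8691
final state: V = 70.72 m/s, rpm = 8691 → n = rpm/60 = 144.850000 rev/s
J = V / (n·D) = 70.72 / (144.850000 × 2.134) = 0.228786
regime bands: climb J<0.6193 | cruise [0.6193, 1.2385) | windmill J≥1.2385
J = 0.2288 → climb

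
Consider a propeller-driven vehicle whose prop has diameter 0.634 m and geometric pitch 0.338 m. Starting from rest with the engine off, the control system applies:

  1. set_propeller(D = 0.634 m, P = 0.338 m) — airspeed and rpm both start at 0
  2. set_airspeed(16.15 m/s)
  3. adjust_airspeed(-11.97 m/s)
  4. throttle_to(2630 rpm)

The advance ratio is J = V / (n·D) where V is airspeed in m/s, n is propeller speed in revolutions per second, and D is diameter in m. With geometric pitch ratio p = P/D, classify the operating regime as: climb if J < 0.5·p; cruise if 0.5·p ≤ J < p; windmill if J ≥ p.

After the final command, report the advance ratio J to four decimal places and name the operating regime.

J = 0.1504, regime = climb

set_propeller: D = 0.634 m, P = 0.338 m (p = P/D = 0.533123); state ← (V=0, rpm=0)
set_airspeed(16.15): V ← 16.15 m/s
adjust_airspeed(-11.97): V ← 16.15 -11.97 = 4.18 m/s
throttle_to(2630): rpm ← 2630
final state: V = 4.18 m/s, rpm = 2630 → n = rpm/60 = 43.833333 rev/s
J = V / (n·D) = 4.18 / (43.833333 × 0.634) = 0.150412
regime bands: climb J<0.2666 | cruise [0.2666, 0.5331) | windmill J≥0.5331
J = 0.1504 → climb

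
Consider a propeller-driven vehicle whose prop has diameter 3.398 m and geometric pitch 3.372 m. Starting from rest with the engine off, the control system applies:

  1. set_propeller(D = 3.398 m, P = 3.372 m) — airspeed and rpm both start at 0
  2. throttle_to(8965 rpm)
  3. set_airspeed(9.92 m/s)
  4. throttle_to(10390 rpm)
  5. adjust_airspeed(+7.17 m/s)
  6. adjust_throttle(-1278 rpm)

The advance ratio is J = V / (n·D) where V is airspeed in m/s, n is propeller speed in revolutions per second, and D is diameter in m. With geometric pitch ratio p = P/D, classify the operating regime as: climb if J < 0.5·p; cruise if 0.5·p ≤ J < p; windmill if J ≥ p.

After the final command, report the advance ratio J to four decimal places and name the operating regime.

J = 0.0331, regime = climb

set_propeller: D = 3.398 m, P = 3.372 m (p = P/D = 0.992348); state ← (V=0, rpm=0)
throttle_to(8965): rpm ← 8965
set_airspeed(9.92): V ← 9.92 m/s
throttle_to(10390): rpm ← 10390
adjust_airspeed(+7.17): V ← 9.92 +7.17 = 17.09 m/s
adjust_throttle(-1278): rpm ← 10390 -1278 = 9112
final state: V = 17.09 m/s, rpm = 9112 → n = rpm/60 = 151.866667 rev/s
J = V / (n·D) = 17.09 / (151.866667 × 3.398) = 0.033117
regime bands: climb J<0.4962 | cruise [0.4962, 0.9923) | windmill J≥0.9923
J = 0.0331 → climb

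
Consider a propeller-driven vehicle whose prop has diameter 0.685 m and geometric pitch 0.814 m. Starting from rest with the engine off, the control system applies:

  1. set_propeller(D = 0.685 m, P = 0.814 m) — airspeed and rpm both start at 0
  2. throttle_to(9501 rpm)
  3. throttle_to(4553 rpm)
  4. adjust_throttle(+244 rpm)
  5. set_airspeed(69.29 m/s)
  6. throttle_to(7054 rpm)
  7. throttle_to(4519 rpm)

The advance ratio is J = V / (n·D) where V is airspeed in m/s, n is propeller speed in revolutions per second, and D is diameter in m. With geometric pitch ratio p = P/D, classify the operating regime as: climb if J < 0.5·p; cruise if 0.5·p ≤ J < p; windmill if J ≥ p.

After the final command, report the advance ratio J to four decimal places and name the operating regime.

J = 1.3430, regime = windmill

set_propeller: D = 0.685 m, P = 0.814 m (p = P/D = 1.188321); state ← (V=0, rpm=0)
throttle_to(9501): rpm ← 9501
throttle_to(4553): rpm ← 4553
adjust_throttle(+244): rpm ← 4553 +244 = 4797
set_airspeed(69.29): V ← 69.29 m/s
throttle_to(7054): rpm ← 7054
throttle_to(4519): rpm ← 4519
final state: V = 69.29 m/s, rpm = 4519 → n = rpm/60 = 75.316667 rev/s
J = V / (n·D) = 69.29 / (75.316667 × 0.685) = 1.343040
regime bands: climb J<0.5942 | cruise [0.5942, 1.1883) | windmill J≥1.1883
J = 1.3430 → windmill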